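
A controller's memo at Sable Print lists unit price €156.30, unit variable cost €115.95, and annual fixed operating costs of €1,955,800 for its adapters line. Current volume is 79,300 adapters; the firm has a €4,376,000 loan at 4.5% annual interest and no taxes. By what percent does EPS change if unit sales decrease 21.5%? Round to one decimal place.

-65.7%

Contribution at this volume is 79,300 × €40.35 = €3,199,755.00.
Operating income = contribution − fixed costs = €3,199,755.00 − €1,955,800 = €1,243,955.00.
Interest = €196,920.00, so EBIT − I = €1,047,035.00.
DCL = total CM / (EBIT − I) = €3,199,755.00 / €1,047,035.00 = 3.0560.
%ΔEPS = DCL × %ΔSales = 3.0560 × -21.5% = -65.7%.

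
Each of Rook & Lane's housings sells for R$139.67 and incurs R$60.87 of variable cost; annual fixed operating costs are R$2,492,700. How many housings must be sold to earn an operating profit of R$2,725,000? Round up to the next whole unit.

66,215 housings

Contribution margin per unit = R$139.67 − R$60.87 = R$78.80.
Units = (FC + target) / CM = (R$2,492,700 + R$2,725,000) / R$78.80 = 66,214.47, so 66,215 housings.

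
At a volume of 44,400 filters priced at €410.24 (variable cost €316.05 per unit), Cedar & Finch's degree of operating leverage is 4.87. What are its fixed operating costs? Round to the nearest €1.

At 44,400 units, contribution = 44,400 × €94.19 = €4,182,036.00.
Since DOL = CM ÷ EBIT, EBIT = €4,182,036.00 ÷ 4.87 = €858,734.29.
Fixed costs = CM − EBIT = €4,182,036.00 − €858,734.29 = €3,323,302.

€3,323,302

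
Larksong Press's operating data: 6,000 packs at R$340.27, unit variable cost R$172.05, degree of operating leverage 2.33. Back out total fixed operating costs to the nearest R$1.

R$576,135

Contribution at this volume is 6,000 × R$168.22 = R$1,009,320.00.
Since DOL = CM ÷ EBIT, EBIT = R$1,009,320.00 ÷ 2.33 = R$433,184.55.
And FC = contribution − EBIT = R$1,009,320.00 − R$433,184.55 = R$576,135.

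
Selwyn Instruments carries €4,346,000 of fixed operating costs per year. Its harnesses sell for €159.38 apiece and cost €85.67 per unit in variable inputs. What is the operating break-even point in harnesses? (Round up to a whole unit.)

58,961 harnesses

Contribution margin per unit = €159.38 − €85.67 = €73.71.
Units to break even: €4,346,000 ÷ €73.71 = 58,960.79, rounded up to 58,961.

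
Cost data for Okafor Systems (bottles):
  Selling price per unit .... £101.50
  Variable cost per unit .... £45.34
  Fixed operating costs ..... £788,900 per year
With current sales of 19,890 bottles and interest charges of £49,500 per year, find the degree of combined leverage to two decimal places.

Total contribution margin = 19,890 × £56.16 = £1,117,022.40.
Operating income = contribution − fixed costs = £1,117,022.40 − £788,900 = £328,122.40. Interest = £49,500.00, so EBIT − I = £278,622.40.
Degree of total leverage = total CM / (EBIT − interest) = £1,117,022.40 / £278,622.40 = 4.0091.

4.01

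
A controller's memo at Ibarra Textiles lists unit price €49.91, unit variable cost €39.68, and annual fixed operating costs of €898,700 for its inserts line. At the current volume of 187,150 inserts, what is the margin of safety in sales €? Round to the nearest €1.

Unit CM = price − variable cost = €49.91 − €39.68 = €10.23. Break-even units = €898,700 ÷ €10.23 = 87,849.46; break-even revenue = 87,849.46 × €49.91 = €4,384,566.67.
Actual sales revenue = 187,150 × €49.91 = €9,340,656.50.
Margin of safety = €9,340,656.50 − €4,384,566.67 = €4,956,090.

€4,956,090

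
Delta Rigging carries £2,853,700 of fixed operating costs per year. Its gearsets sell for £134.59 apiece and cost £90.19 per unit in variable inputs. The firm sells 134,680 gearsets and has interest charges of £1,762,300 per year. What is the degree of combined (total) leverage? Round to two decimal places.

Contribution at this volume is 134,680 × £44.40 = £5,979,792.00.
Operating income = contribution − fixed costs = £5,979,792.00 − £2,853,700 = £3,126,092.00. Interest = £1,762,300.00.
DOL = £5,979,792.00 ÷ £3,126,092.00 = 1.9129; DFL = £3,126,092.00 ÷ £1,363,792.00 = 2.2922.
Combined leverage = 1.9129 × 2.2922 = 4.3847.

4.38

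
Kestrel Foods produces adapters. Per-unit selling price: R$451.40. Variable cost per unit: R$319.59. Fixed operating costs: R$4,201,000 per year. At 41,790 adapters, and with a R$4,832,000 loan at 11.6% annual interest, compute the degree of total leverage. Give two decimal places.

7.38

Contribution at this volume is 41,790 × R$131.81 = R$5,508,339.90.
Subtracting fixed costs: EBIT = R$5,508,339.90 − R$4,201,000 = R$1,307,339.90. Interest = R$560,512.00, so EBIT − I = R$746,827.90.
Degree of total leverage = total CM / (EBIT − interest) = R$5,508,339.90 / R$746,827.90 = 7.3756.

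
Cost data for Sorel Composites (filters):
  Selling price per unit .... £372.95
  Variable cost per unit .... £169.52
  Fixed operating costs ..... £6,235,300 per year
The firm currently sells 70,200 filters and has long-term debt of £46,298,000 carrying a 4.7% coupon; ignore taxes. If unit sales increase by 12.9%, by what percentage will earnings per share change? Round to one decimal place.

Contribution at this volume is 70,200 × £203.43 = £14,280,786.00.
Subtracting fixed costs: EBIT = £14,280,786.00 − £6,235,300 = £8,045,486.00.
Interest = £2,176,006.00, so EBIT − I = £5,869,480.00.
DCL = total CM / (EBIT − I) = £14,280,786.00 / £5,869,480.00 = 2.4331.
%ΔEPS = DCL × %ΔSales = 2.4331 × +12.9% = +31.4%.

+31.4%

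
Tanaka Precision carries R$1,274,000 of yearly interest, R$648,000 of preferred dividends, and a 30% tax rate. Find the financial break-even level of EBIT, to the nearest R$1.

Preferred dividends are paid after tax, so their pre-tax equivalent is R$648,000 ÷ (1 − 0.30) = R$925,714.29.
EPS = 0 when EBIT covers interest plus the pre-tax preferred burden: R$1,274,000 + R$925,714.29 = R$2,199,714.29.

R$2,199,714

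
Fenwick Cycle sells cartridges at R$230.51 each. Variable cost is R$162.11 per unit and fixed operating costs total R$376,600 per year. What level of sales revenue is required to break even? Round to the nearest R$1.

R$1,269,153

CM per unit = R$230.51 − R$162.11 = R$68.40; CM ratio = R$68.40 / R$230.51 = 0.2967.
Break-even sales = FC ÷ CM ratio = R$376,600 × R$230.51 / R$68.40 = R$1,269,153.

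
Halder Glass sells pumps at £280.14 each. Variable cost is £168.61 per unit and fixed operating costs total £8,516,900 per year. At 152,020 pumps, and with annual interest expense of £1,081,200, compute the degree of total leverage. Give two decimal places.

2.30

Total contribution margin = 152,020 × £111.53 = £16,954,790.60.
EBIT = £16,954,790.60 − £8,516,900 = £8,437,890.60. Interest = £1,081,200.00.
DOL = £16,954,790.60 ÷ £8,437,890.60 = 2.0094; DFL = £8,437,890.60 ÷ £7,356,690.60 = 1.1470.
DCL = DOL × DFL = 2.0094 × 1.1470 = 2.3048.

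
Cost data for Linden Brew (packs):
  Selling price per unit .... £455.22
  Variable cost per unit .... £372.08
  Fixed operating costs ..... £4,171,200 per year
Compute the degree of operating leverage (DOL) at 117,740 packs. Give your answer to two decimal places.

1.74

Total contribution margin = 117,740 × £83.14 = £9,788,903.60.
Subtracting fixed costs: EBIT = £9,788,903.60 − £4,171,200 = £5,617,703.60.
Degree of operating leverage = £9,788,903.60 / £5,617,703.60 = 1.7425.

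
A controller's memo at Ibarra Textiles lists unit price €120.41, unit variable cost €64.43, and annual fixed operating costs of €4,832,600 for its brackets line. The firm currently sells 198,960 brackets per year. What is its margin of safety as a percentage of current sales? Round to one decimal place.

56.6%

Unit CM = price − variable cost = €120.41 − €64.43 = €55.98. Break-even units = €4,832,600 ÷ €55.98 = 86,327.26; break-even revenue = 86,327.26 × €120.41 = €10,394,665.34.
Current sales = 198,960 × €120.41 = €23,956,773.60.
Margin of safety = (€23,956,773.60 − €10,394,665.34) ÷ €23,956,773.60 = 56.6%.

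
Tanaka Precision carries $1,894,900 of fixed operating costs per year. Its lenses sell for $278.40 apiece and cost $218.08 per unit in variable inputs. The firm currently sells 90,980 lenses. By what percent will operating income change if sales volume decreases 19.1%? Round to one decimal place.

-29.2%

Contribution at this volume is 90,980 × $60.32 = $5,487,913.60.
Operating income = contribution − fixed costs = $5,487,913.60 − $1,894,900 = $3,593,013.60.
Degree of operating leverage = $5,487,913.60 / $3,593,013.60 = 1.5274.
Operating income changes by 1.5274 × -19.1% = -29.2%.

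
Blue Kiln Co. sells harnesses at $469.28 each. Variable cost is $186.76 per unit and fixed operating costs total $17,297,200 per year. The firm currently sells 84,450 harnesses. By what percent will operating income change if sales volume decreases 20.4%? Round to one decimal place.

-74.2%

Contribution at this volume is 84,450 × $282.52 = $23,858,814.00.
EBIT = $23,858,814.00 − $17,297,200 = $6,561,614.00.
DOL = contribution ÷ EBIT = $23,858,814.00 ÷ $6,561,614.00 = 3.6361.
Operating income changes by 3.6361 × -20.4% = -74.2%.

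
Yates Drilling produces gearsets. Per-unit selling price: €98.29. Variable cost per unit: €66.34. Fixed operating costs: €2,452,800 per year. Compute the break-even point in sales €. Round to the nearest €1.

CM per unit = €98.29 − €66.34 = €31.95; CM ratio = €31.95 / €98.29 = 0.3251.
Break-even sales = FC ÷ CM ratio = €2,452,800 × €98.29 / €31.95 = €7,545,719.

€7,545,719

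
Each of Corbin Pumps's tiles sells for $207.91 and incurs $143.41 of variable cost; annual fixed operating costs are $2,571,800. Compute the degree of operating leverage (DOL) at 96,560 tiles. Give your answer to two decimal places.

1.70

Total contribution margin = 96,560 × $64.50 = $6,228,120.00.
Subtracting fixed costs: EBIT = $6,228,120.00 − $2,571,800 = $3,656,320.00.
DOL = contribution ÷ EBIT = $6,228,120.00 ÷ $3,656,320.00 = 1.7034.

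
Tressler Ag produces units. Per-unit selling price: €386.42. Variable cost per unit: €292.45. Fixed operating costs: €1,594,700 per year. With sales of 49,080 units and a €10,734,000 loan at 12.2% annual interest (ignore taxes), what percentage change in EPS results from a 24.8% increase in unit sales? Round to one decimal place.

Total contribution margin = 49,080 × €93.97 = €4,612,047.60.
EBIT = €4,612,047.60 − €1,594,700 = €3,017,347.60.
After interest of €1,309,548.00, pre-tax earnings = €1,707,799.60.
DCL = total CM / (EBIT − I) = €4,612,047.60 / €1,707,799.60 = 2.7006.
EPS therefore changes by 2.7006 × (+24.8%) = +67.0%.

+67.0%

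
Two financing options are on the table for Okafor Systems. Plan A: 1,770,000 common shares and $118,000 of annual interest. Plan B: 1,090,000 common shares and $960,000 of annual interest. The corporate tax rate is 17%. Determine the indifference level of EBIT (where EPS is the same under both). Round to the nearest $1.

$2,309,676

Set EPS_A = EPS_B: (EBIT − $118,000)(1 − 0.17) ÷ 1,770,000 = (EBIT − $960,000)(1 − 0.17) ÷ 1,090,000.
The (1 − t) factor cancels: (EBIT − 118,000) × 1,090,000 = (EBIT − 960,000) × 1,770,000.
EBIT × (1,770,000 − 1,090,000) = 960,000 × 1,770,000 − 118,000 × 1,090,000 = 1,570,580,000,000, so EBIT = 1,570,580,000,000 ÷ 680,000 = 2,309,676.47.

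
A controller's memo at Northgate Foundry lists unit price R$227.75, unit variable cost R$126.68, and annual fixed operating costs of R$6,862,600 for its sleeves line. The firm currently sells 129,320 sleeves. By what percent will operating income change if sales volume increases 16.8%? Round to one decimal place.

At 129,320 units, contribution = 129,320 × R$101.07 = R$13,070,372.40.
Operating income = contribution − fixed costs = R$13,070,372.40 − R$6,862,600 = R$6,207,772.40.
Degree of operating leverage = R$13,070,372.40 / R$6,207,772.40 = 2.1055.
So EBIT moves 2.1055 × (+16.8%) = +35.4%.

+35.4%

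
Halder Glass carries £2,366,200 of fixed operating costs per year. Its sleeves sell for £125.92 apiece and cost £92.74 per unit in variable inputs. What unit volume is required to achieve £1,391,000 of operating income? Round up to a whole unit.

113,237 sleeves

Contribution margin per unit = £125.92 − £92.74 = £33.18.
Units = (FC + target) / CM = (£2,366,200 + £1,391,000) / £33.18 = 113,236.89, so 113,237 sleeves.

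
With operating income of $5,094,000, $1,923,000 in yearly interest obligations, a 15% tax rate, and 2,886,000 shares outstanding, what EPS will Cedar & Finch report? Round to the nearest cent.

Interest = $1,923,000.00, so EBT = $5,094,000 − $1,923,000.00 = $3,171,000.00.
Net income = $3,171,000.00 × (1 − 0.15) = $2,695,350.00.
EPS = $2,695,350.00 ÷ 2,886,000 = $0.93.

$0.93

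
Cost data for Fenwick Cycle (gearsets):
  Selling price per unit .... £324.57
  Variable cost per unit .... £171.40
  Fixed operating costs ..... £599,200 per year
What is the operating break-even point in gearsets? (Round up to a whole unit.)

Contribution margin per unit = £324.57 − £171.40 = £153.17.
Break-even volume = fixed costs ÷ CM per unit = £599,200 ÷ £153.17 = 3,911.99, so 3,912 gearsets.

3,912 gearsets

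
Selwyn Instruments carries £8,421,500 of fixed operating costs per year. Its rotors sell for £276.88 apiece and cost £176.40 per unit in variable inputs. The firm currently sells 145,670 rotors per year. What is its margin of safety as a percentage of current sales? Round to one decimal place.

Each unit contributes £276.88 − £176.40 = £100.48. Break-even units = £8,421,500 ÷ £100.48 = 83,812.70; break-even revenue = 83,812.70 × £276.88 = £23,206,060.11.
Current sales = 145,670 × £276.88 = £40,333,109.60.
Margin of safety = (£40,333,109.60 − £23,206,060.11) ÷ £40,333,109.60 = 42.5%.

42.5%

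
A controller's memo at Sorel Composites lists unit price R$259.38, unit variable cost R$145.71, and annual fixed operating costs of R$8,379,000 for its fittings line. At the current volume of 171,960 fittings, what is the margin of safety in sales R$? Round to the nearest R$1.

R$25,483,208

Contribution margin per unit = R$259.38 − R$145.71 = R$113.67. Break-even units = R$8,379,000 ÷ R$113.67 = 73,713.38; break-even revenue = 73,713.38 × R$259.38 = R$19,119,776.72.
Actual sales revenue = 171,960 × R$259.38 = R$44,602,984.80.
Margin of safety = R$44,602,984.80 − R$19,119,776.72 = R$25,483,208.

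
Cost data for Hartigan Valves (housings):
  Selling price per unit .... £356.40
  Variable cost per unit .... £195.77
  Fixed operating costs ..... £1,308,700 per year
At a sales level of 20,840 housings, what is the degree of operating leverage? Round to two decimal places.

Contribution at this volume is 20,840 × £160.63 = £3,347,529.20.
EBIT = £3,347,529.20 − £1,308,700 = £2,038,829.20.
DOL = contribution ÷ EBIT = £3,347,529.20 ÷ £2,038,829.20 = 1.6419.

1.64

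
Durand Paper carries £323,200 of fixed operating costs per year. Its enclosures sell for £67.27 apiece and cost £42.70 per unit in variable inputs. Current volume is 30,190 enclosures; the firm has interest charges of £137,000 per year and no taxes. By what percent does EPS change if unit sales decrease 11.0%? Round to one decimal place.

Total contribution margin = 30,190 × £24.57 = £741,768.30.
EBIT = £741,768.30 − £323,200 = £418,568.30.
Interest = £137,000.00, so EBIT − I = £281,568.30.
Degree of combined leverage = contribution ÷ (EBIT − I) = £741,768.30 ÷ £281,568.30 = 2.6344.
EPS therefore changes by 2.6344 × (-11.0%) = -29.0%.

-29.0%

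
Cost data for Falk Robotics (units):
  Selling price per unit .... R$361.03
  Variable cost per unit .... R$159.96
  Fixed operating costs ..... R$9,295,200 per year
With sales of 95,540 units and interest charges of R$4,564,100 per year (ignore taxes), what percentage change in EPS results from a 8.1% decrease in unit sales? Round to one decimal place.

-29.1%

At 95,540 units, contribution = 95,540 × R$201.07 = R$19,210,227.80.
Operating income = contribution − fixed costs = R$19,210,227.80 − R$9,295,200 = R$9,915,027.80.
After interest of R$4,564,100.00, pre-tax earnings = R$5,350,927.80.
Degree of combined leverage = contribution ÷ (EBIT − I) = R$19,210,227.80 ÷ R$5,350,927.80 = 3.5901.
%ΔEPS = DCL × %ΔSales = 3.5901 × -8.1% = -29.1%.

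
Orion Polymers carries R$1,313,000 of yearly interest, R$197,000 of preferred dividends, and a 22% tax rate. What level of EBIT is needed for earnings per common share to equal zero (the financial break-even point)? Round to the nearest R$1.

R$1,565,564

Grossing the preferred dividend up to pre-tax terms: R$197,000 / (1 − 0.22) = R$252,564.10.
EPS = 0 when EBIT covers interest plus the pre-tax preferred burden: R$1,313,000 + R$252,564.10 = R$1,565,564.10.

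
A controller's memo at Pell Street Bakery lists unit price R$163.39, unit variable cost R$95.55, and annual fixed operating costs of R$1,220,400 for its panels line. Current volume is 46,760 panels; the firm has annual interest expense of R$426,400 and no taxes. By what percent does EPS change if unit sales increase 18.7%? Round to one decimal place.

Contribution at this volume is 46,760 × R$67.84 = R$3,172,198.40.
Operating income = contribution − fixed costs = R$3,172,198.40 − R$1,220,400 = R$1,951,798.40.
Interest = R$426,400.00, so EBIT − I = R$1,525,398.40.
DCL = total CM / (EBIT − I) = R$3,172,198.40 / R$1,525,398.40 = 2.0796.
%ΔEPS = DCL × %ΔSales = 2.0796 × +18.7% = +38.9%.

+38.9%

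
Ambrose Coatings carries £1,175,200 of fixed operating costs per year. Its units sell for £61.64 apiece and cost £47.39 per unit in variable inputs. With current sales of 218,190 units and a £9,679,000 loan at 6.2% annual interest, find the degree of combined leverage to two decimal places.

2.33

Contribution at this volume is 218,190 × £14.25 = £3,109,207.50.
Operating income = contribution − fixed costs = £3,109,207.50 − £1,175,200 = £1,934,007.50. Interest = £600,098.00, so EBIT − I = £1,333,909.50.
Degree of total leverage = total CM / (EBIT − interest) = £3,109,207.50 / £1,333,909.50 = 2.3309.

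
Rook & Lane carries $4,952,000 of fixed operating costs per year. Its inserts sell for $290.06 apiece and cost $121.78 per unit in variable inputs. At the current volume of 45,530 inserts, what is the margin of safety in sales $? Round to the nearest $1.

Each unit contributes $290.06 − $121.78 = $168.28. Break-even units = $4,952,000 ÷ $168.28 = 29,427.15; break-even revenue = 29,427.15 × $290.06 = $8,535,637.75.
Actual sales revenue = 45,530 × $290.06 = $13,206,431.80.
Margin of safety = $13,206,431.80 − $8,535,637.75 = $4,670,794.

$4,670,794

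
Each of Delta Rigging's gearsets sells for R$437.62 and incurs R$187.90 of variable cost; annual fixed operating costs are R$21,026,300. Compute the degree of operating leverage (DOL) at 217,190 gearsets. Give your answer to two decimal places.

Total contribution margin = 217,190 × R$249.72 = R$54,236,686.80.
EBIT = R$54,236,686.80 − R$21,026,300 = R$33,210,386.80.
DOL = contribution ÷ EBIT = R$54,236,686.80 ÷ R$33,210,386.80 = 1.6331.

1.63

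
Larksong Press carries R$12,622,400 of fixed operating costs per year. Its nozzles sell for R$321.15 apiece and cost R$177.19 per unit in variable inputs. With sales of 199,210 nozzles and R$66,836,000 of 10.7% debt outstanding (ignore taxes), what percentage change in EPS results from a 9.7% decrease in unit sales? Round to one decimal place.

-31.2%

Total contribution margin = 199,210 × R$143.96 = R$28,678,271.60.
EBIT = R$28,678,271.60 − R$12,622,400 = R$16,055,871.60.
After interest of R$7,151,452.00, pre-tax earnings = R$8,904,419.60.
Degree of combined leverage = contribution ÷ (EBIT − I) = R$28,678,271.60 ÷ R$8,904,419.60 = 3.2207.
%ΔEPS = DCL × %ΔSales = 3.2207 × -9.7% = -31.2%.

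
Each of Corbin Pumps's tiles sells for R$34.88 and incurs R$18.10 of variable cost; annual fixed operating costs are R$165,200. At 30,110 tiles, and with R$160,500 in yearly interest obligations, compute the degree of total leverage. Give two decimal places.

Total contribution margin = 30,110 × R$16.78 = R$505,245.80.
EBIT = R$505,245.80 − R$165,200 = R$340,045.80. Interest = R$160,500.00.
DOL = R$505,245.80 ÷ R$340,045.80 = 1.4858; DFL = R$340,045.80 ÷ R$179,545.80 = 1.8939.
Combined leverage = 1.4858 × 1.8939 = 2.8140.

2.81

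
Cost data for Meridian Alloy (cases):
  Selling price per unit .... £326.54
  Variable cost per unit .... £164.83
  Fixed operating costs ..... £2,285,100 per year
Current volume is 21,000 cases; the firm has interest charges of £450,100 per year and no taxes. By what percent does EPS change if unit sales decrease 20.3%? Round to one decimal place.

-104.3%

Contribution at this volume is 21,000 × £161.71 = £3,395,910.00.
Operating income = contribution − fixed costs = £3,395,910.00 − £2,285,100 = £1,110,810.00.
Interest = £450,100.00, so EBIT − I = £660,710.00.
DCL = total CM / (EBIT − I) = £3,395,910.00 / £660,710.00 = 5.1398.
%ΔEPS = DCL × %ΔSales = 5.1398 × -20.3% = -104.3%.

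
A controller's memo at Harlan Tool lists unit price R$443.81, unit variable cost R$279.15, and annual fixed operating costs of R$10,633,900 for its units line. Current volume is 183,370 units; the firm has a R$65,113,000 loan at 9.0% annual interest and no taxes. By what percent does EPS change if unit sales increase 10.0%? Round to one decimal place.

+22.0%

Total contribution margin = 183,370 × R$164.66 = R$30,193,704.20.
EBIT = R$30,193,704.20 − R$10,633,900 = R$19,559,804.20.
After interest of R$5,860,170.00, pre-tax earnings = R$13,699,634.20.
DCL = total CM / (EBIT − I) = R$30,193,704.20 / R$13,699,634.20 = 2.2040.
%ΔEPS = DCL × %ΔSales = 2.2040 × +10.0% = +22.0%.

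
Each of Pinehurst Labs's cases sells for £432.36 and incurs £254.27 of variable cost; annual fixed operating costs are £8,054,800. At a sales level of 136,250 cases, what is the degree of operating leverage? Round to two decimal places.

At 136,250 units, contribution = 136,250 × £178.09 = £24,264,762.50.
EBIT = £24,264,762.50 − £8,054,800 = £16,209,962.50.
Degree of operating leverage = £24,264,762.50 / £16,209,962.50 = 1.4969.

1.50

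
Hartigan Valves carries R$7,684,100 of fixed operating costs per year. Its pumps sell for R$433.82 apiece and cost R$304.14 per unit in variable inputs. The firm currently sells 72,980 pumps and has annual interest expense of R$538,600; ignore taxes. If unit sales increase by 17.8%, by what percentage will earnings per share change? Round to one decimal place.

+135.7%

At 72,980 units, contribution = 72,980 × R$129.68 = R$9,464,046.40.
EBIT = R$9,464,046.40 − R$7,684,100 = R$1,779,946.40.
Interest = R$538,600.00, so EBIT − I = R$1,241,346.40.
DCL = total CM / (EBIT − I) = R$9,464,046.40 / R$1,241,346.40 = 7.6240.
EPS therefore changes by 7.6240 × (+17.8%) = +135.7%.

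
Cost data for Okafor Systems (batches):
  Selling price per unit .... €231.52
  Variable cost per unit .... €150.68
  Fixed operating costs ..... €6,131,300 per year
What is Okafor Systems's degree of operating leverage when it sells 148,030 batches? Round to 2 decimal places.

2.05

Contribution at this volume is 148,030 × €80.84 = €11,966,745.20.
EBIT = €11,966,745.20 − €6,131,300 = €5,835,445.20.
DOL = contribution ÷ EBIT = €11,966,745.20 ÷ €5,835,445.20 = 2.0507.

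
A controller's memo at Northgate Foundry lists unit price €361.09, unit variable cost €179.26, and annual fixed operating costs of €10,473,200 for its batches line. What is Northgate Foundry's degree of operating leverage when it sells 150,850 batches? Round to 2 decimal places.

Contribution at this volume is 150,850 × €181.83 = €27,429,055.50.
EBIT = €27,429,055.50 − €10,473,200 = €16,955,855.50.
Degree of operating leverage = €27,429,055.50 / €16,955,855.50 = 1.6177.

1.62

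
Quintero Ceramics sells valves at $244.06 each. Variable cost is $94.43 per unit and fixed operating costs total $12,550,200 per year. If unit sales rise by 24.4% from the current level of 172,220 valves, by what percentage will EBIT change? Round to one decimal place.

Contribution at this volume is 172,220 × $149.63 = $25,769,278.60.
EBIT = $25,769,278.60 − $12,550,200 = $13,219,078.60.
Degree of operating leverage = $25,769,278.60 / $13,219,078.60 = 1.9494.
Operating income changes by 1.9494 × +24.4% = +47.6%.

+47.6%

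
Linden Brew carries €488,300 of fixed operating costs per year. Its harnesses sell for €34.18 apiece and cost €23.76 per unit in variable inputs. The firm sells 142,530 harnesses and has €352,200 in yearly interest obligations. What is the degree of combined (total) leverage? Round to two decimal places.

Total contribution margin = 142,530 × €10.42 = €1,485,162.60.
EBIT = €1,485,162.60 − €488,300 = €996,862.60. Interest = €352,200.00.
DOL = €1,485,162.60 ÷ €996,862.60 = 1.4898; DFL = €996,862.60 ÷ €644,662.60 = 1.5463.
DCL = DOL × DFL = 1.4898 × 1.5463 = 2.3037.

2.30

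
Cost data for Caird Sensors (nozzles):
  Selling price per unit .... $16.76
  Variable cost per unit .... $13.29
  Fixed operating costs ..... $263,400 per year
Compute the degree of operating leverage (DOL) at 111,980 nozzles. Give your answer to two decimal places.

At 111,980 units, contribution = 111,980 × $3.47 = $388,570.60.
Subtracting fixed costs: EBIT = $388,570.60 − $263,400 = $125,170.60.
Degree of operating leverage = $388,570.60 / $125,170.60 = 3.1043.

3.10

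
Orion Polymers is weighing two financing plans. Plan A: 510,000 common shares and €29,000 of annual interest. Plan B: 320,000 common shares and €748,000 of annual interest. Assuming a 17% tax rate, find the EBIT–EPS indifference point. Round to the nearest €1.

At indifference, (EBIT − 29,000)(1 − t)/510,000 = (EBIT − 748,000)(1 − t)/320,000.
The (1 − t) factor cancels: (EBIT − 29,000) × 320,000 = (EBIT − 748,000) × 510,000.
EBIT × (510,000 − 320,000) = 748,000 × 510,000 − 29,000 × 320,000 = 372,200,000,000, so EBIT = 372,200,000,000 ÷ 190,000 = 1,958,947.37.

€1,958,947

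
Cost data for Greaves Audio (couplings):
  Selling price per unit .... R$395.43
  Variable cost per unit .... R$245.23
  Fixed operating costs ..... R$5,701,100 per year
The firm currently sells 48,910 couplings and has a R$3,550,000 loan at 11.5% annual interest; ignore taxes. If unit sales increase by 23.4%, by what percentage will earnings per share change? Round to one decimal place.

+139.0%

Contribution at this volume is 48,910 × R$150.20 = R$7,346,282.00.
Operating income = contribution − fixed costs = R$7,346,282.00 − R$5,701,100 = R$1,645,182.00.
After interest of R$408,250.00, pre-tax earnings = R$1,236,932.00.
Degree of combined leverage = contribution ÷ (EBIT − I) = R$7,346,282.00 ÷ R$1,236,932.00 = 5.9391.
%ΔEPS = DCL × %ΔSales = 5.9391 × +23.4% = +139.0%.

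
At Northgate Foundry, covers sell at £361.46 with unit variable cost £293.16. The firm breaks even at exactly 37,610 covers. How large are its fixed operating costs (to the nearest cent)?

£2,568,763.00

Each unit contributes £361.46 − £293.16 = £68.30.
Fixed costs = break-even units × CM = 37,610 × £68.30 = £2,568,763.00.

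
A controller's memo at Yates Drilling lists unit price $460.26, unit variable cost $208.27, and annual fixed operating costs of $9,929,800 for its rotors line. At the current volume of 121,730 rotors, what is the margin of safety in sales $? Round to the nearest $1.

$37,890,660

Contribution margin per unit = $460.26 − $208.27 = $251.99. Break-even units = $9,929,800 ÷ $251.99 = 39,405.53; break-even revenue = 39,405.53 × $460.26 = $18,136,790.14.
Actual sales revenue = 121,730 × $460.26 = $56,027,449.80.
Margin of safety = $56,027,449.80 − $18,136,790.14 = $37,890,660.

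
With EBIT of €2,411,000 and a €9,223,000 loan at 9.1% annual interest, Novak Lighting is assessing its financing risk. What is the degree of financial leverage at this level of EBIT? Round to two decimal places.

Interest = €839,293.00.
DFL = EBIT ÷ (EBIT − I) = €2,411,000 ÷ (€2,411,000 − €839,293.00) = €2,411,000 ÷ €1,571,707.00 = 1.5340.

1.53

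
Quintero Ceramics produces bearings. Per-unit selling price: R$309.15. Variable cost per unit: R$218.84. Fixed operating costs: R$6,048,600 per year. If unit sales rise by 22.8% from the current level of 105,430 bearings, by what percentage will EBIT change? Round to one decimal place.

Contribution at this volume is 105,430 × R$90.31 = R$9,521,383.30.
Subtracting fixed costs: EBIT = R$9,521,383.30 − R$6,048,600 = R$3,472,783.30.
DOL = contribution ÷ EBIT = R$9,521,383.30 ÷ R$3,472,783.30 = 2.7417.
%ΔEBIT = DOL × %ΔSales = 2.7417 × +22.8% = +62.5%.

+62.5%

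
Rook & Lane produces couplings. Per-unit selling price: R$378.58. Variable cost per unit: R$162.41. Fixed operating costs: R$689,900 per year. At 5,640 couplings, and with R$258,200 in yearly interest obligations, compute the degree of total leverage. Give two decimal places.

Total contribution margin = 5,640 × R$216.17 = R$1,219,198.80.
EBIT = R$1,219,198.80 − R$689,900 = R$529,298.80. Interest = R$258,200.00.
DOL = R$1,219,198.80 ÷ R$529,298.80 = 2.3034; DFL = R$529,298.80 ÷ R$271,098.80 = 1.9524.
DCL = DOL × DFL = 2.3034 × 1.9524 = 4.4972.

4.50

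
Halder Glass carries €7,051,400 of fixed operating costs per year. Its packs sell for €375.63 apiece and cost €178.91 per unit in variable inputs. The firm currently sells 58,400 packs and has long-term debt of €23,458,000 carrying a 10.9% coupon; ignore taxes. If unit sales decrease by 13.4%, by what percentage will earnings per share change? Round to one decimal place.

Contribution at this volume is 58,400 × €196.72 = €11,488,448.00.
Operating income = contribution − fixed costs = €11,488,448.00 − €7,051,400 = €4,437,048.00.
After interest of €2,556,922.00, pre-tax earnings = €1,880,126.00.
DCL = total CM / (EBIT − I) = €11,488,448.00 / €1,880,126.00 = 6.1105.
EPS therefore changes by 6.1105 × (-13.4%) = -81.9%.

-81.9%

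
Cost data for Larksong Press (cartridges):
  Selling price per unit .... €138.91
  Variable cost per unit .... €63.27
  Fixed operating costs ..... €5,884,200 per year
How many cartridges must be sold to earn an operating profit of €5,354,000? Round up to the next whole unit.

Each unit contributes €138.91 − €63.27 = €75.64.
Need Q such that Q × €75.64 − €5,884,200 = €5,354,000, i.e. Q = €11,238,200 / €75.64 = 148,574.83 → 148,575.

148,575 cartridges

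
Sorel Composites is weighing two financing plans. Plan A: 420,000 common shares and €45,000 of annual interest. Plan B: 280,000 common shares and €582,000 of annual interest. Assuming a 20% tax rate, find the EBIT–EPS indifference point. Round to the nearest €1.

€1,656,000

Set EPS_A = EPS_B: (EBIT − €45,000)(1 − 0.20) ÷ 420,000 = (EBIT − €582,000)(1 − 0.20) ÷ 280,000.
The (1 − t) factor cancels: (EBIT − 45,000) × 280,000 = (EBIT − 582,000) × 420,000.
Solving, EBIT = (582,000·420,000 − 45,000·280,000) / (420,000 − 280,000) = 231,840,000,000 / 140,000 = 1,656,000.00.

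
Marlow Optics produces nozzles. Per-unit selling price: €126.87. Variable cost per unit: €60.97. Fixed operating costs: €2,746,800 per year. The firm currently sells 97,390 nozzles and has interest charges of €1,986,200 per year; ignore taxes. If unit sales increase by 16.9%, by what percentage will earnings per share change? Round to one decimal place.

Contribution at this volume is 97,390 × €65.90 = €6,418,001.00.
EBIT = €6,418,001.00 − €2,746,800 = €3,671,201.00.
After interest of €1,986,200.00, pre-tax earnings = €1,685,001.00.
DCL = total CM / (EBIT − I) = €6,418,001.00 / €1,685,001.00 = 3.8089.
EPS therefore changes by 3.8089 × (+16.9%) = +64.4%.

+64.4%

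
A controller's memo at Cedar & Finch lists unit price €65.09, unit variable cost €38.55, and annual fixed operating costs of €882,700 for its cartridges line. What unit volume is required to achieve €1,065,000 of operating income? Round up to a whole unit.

Each unit contributes €65.09 − €38.55 = €26.54.
Units = (FC + target) / CM = (€882,700 + €1,065,000) / €26.54 = 73,387.34, so 73,388 cartridges.

73,388 cartridges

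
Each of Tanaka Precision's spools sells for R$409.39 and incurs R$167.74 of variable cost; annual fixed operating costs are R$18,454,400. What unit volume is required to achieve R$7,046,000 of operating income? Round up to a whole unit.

105,527 spools

Each unit contributes R$409.39 − R$167.74 = R$241.65.
Units = (FC + target) / CM = (R$18,454,400 + R$7,046,000) / R$241.65 = 105,526.17, so 105,527 spools.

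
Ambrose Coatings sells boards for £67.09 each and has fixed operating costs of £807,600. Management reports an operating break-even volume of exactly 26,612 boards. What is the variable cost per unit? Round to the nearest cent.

At break-even, FC = Q × (P − VC), so P − VC = £807,600 ÷ 26,612 = £30.3472.
Hence VC = price − CM = £67.09 − £30.3472 = £36.74.

£36.74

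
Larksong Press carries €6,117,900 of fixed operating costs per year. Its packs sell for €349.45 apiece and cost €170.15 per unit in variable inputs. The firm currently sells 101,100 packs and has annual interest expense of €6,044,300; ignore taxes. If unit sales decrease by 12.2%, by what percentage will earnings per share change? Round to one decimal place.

Total contribution margin = 101,100 × €179.30 = €18,127,230.00.
EBIT = €18,127,230.00 − €6,117,900 = €12,009,330.00.
After interest of €6,044,300.00, pre-tax earnings = €5,965,030.00.
DCL = total CM / (EBIT − I) = €18,127,230.00 / €5,965,030.00 = 3.0389.
EPS therefore changes by 3.0389 × (-12.2%) = -37.1%.

-37.1%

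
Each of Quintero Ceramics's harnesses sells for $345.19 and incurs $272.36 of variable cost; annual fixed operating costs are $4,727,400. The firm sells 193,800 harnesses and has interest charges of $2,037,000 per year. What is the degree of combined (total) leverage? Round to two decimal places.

1.92

At 193,800 units, contribution = 193,800 × $72.83 = $14,114,454.00.
Operating income = contribution − fixed costs = $14,114,454.00 − $4,727,400 = $9,387,054.00. Interest = $2,037,000.00, so EBIT − I = $7,350,054.00.
DCL = contribution ÷ (EBIT − I) = $14,114,454.00 ÷ $7,350,054.00 = 1.9203.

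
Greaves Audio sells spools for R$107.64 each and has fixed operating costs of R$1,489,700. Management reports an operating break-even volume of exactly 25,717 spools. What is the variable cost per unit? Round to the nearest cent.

Contribution per unit must be FC / Q = R$1,489,700 / 25,717 = R$57.9267.
Hence VC = price − CM = R$107.64 − R$57.9267 = R$49.71.

R$49.71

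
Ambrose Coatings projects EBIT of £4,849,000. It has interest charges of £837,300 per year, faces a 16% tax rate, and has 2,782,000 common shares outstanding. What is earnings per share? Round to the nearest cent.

Pre-tax income = £4,849,000 − £837,300.00 = £4,011,700.00.
Net income = £4,011,700.00 × (1 − 0.16) = £3,369,828.00.
Per share: £3,369,828.00 / 2,782,000 shares = £1.21.

£1.21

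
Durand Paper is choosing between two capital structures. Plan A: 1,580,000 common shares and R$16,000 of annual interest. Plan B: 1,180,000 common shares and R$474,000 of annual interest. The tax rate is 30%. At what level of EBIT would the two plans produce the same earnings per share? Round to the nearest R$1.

R$1,825,100

Set EPS_A = EPS_B: (EBIT − R$16,000)(1 − 0.30) ÷ 1,580,000 = (EBIT − R$474,000)(1 − 0.30) ÷ 1,180,000.
Cancelling (1 − t) and cross-multiplying: 1,180,000·(EBIT − 16,000) = 1,580,000·(EBIT − 474,000).
Solving, EBIT = (474,000·1,580,000 − 16,000·1,180,000) / (1,580,000 − 1,180,000) = 730,040,000,000 / 400,000 = 1,825,100.00.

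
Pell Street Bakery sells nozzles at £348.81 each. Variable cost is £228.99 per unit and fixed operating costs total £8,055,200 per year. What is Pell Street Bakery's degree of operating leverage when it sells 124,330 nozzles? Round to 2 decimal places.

2.18

Total contribution margin = 124,330 × £119.82 = £14,897,220.60.
EBIT = £14,897,220.60 − £8,055,200 = £6,842,020.60.
Degree of operating leverage = £14,897,220.60 / £6,842,020.60 = 2.1773.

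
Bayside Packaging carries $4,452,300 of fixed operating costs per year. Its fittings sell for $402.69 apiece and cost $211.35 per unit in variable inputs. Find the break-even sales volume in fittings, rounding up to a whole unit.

23,270 fittings

Unit CM = price − variable cost = $402.69 − $211.35 = $191.34.
Break-even volume = fixed costs ÷ CM per unit = $4,452,300 ÷ $191.34 = 23,269.05, so 23,270 fittings.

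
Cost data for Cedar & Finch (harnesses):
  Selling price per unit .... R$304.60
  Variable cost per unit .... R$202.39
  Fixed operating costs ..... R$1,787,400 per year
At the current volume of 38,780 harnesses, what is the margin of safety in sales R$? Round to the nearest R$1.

Each unit contributes R$304.60 − R$202.39 = R$102.21. Break-even units = R$1,787,400 ÷ R$102.21 = 17,487.53; break-even revenue = 17,487.53 × R$304.60 = R$5,326,700.32.
Current sales = 38,780 × R$304.60 = R$11,812,388.00.
Margin of safety = R$11,812,388.00 − R$5,326,700.32 = R$6,485,688.

R$6,485,688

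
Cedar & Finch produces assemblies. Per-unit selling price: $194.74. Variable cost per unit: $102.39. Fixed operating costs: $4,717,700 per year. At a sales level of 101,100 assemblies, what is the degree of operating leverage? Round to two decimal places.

Contribution at this volume is 101,100 × $92.35 = $9,336,585.00.
EBIT = $9,336,585.00 − $4,717,700 = $4,618,885.00.
So DOL = total CM / EBIT = $9,336,585.00 / $4,618,885.00 = 2.0214.

2.02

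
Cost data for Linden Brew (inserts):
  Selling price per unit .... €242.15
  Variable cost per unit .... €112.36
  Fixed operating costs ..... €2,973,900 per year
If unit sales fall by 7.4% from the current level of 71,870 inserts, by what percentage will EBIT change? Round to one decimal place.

Contribution at this volume is 71,870 × €129.79 = €9,328,007.30.
Operating income = contribution − fixed costs = €9,328,007.30 − €2,973,900 = €6,354,107.30.
So DOL = total CM / EBIT = €9,328,007.30 / €6,354,107.30 = 1.4680.
%ΔEBIT = DOL × %ΔSales = 1.4680 × -7.4% = -10.9%.

-10.9%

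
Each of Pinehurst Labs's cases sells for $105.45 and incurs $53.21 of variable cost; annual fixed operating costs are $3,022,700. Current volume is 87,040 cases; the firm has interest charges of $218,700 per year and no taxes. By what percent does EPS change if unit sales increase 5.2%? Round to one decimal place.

Total contribution margin = 87,040 × $52.24 = $4,546,969.60.
Operating income = contribution − fixed costs = $4,546,969.60 − $3,022,700 = $1,524,269.60.
After interest of $218,700.00, pre-tax earnings = $1,305,569.60.
Degree of combined leverage = contribution ÷ (EBIT − I) = $4,546,969.60 ÷ $1,305,569.60 = 3.4827.
%ΔEPS = DCL × %ΔSales = 3.4827 × +5.2% = +18.1%.

+18.1%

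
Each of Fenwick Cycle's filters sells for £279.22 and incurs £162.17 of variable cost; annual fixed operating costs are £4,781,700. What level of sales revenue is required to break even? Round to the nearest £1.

£11,406,632

CM per unit = £279.22 − £162.17 = £117.05; CM ratio = £117.05 / £279.22 = 0.4192.
Break-even revenue = fixed costs × price ÷ CM = £4,781,700 × £279.22 ÷ £117.05 = £11,406,632.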